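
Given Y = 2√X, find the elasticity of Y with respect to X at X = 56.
Elasticity = 1/2

Elasticity = (dY/dX) · (X/Y)

dY/dX = 1/√X
At X = 56: dY/dX = √14/28, Y = 4·√14

Elasticity = (√14/28) · (56 / (4·√14)) = 1/2

Interpretation: for a small percentage change in X, the percentage change in Y is approximately 0.50 times as large.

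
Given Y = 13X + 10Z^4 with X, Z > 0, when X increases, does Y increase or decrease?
Y increases

Taking the partial derivative:
∂Y/∂X = 13

∂Y/∂X = 13 > 0 (assuming positive values)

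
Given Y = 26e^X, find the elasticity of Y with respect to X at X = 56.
Elasticity = 56

Elasticity = (dY/dX) · (X/Y)

dY/dX = 26·e^X
At X = 56: dY/dX = 26·e^56, Y = 26·e^56

Elasticity = (26·e^56) · (56 / (26·e^56)) = 56

Interpretation: for a small percentage change in X, the percentage change in Y is approximately 56.00 times as large.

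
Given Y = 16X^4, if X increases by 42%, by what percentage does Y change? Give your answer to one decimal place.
306.6%

For Y = 16X^4:
If X → X(1 + 0.42)
Then Y → Y · (1 + 0.42)^4
     ≈ Y · 4.0659

Percentage change = ((1 + 0.42)^4 − 1) × 100% ≈ 306.6%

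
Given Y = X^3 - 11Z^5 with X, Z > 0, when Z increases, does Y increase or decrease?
Y decreases

Taking the partial derivative:
∂Y/∂Z = -55Z^4

∂Y/∂Z = -55Z^4 < 0 (assuming positive values)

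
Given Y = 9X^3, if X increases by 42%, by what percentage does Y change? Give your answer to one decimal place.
186.3%

For Y = 9X^3:
If X → X(1 + 0.42)
Then Y → Y · (1 + 0.42)^3
     ≈ Y · 2.8633

Percentage change = ((1 + 0.42)^3 − 1) × 100% ≈ 186.3%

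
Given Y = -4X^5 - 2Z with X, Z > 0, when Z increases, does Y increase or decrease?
Y decreases

Taking the partial derivative:
∂Y/∂Z = -2

∂Y/∂Z = -2 < 0 (assuming positive values)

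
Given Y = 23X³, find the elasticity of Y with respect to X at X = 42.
Elasticity = 3

Elasticity = (dY/dX) · (X/Y)

dY/dX = 69·X²
At X = 42: dY/dX = 121716, Y = 1704024

Elasticity = 121716 · (42 / 1704024) = 3

Interpretation: for a small percentage change in X, the percentage change in Y is approximately 3.00 times as large.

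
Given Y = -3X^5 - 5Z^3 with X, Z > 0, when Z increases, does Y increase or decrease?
Y decreases

Taking the partial derivative:
∂Y/∂Z = -15Z^2

∂Y/∂Z = -15Z^2 < 0 (assuming positive values)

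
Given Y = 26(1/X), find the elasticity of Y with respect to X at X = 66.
Elasticity = -1

Elasticity = (dY/dX) · (X/Y)

dY/dX = -26/X²
At X = 66: dY/dX = -13/2178, Y = 13/33

Elasticity = (-13/2178) · (66 / (13/33)) = -1

Interpretation: for a small percentage change in X, the percentage change in Y is approximately -1.00 times as large.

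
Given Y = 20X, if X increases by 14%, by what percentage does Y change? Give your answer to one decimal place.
14.0%

For Y = 20X:
If X → X(1 + 0.14)
Then Y → Y · (1 + 0.14)^1
     = Y · 1.1400

Percentage change = ((1 + 0.14)^1 − 1) × 100% = 14.0%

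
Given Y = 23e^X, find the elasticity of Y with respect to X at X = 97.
Elasticity = 97

Elasticity = (dY/dX) · (X/Y)

dY/dX = 23·e^X
At X = 97: dY/dX = 23·e^97, Y = 23·e^97

Elasticity = (23·e^97) · (97 / (23·e^97)) = 97

Interpretation: for a small percentage change in X, the percentage change in Y is approximately 97.00 times as large.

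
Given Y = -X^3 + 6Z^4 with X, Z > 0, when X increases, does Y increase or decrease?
Y decreases

Taking the partial derivative:
∂Y/∂X = -3X^2

∂Y/∂X = -3X^2 < 0 (assuming positive values)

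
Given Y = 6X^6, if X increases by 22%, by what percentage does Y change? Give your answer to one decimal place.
229.7%

For Y = 6X^6:
If X → X(1 + 0.22)
Then Y → Y · (1 + 0.22)^6
     ≈ Y · 3.2973

Percentage change = ((1 + 0.22)^6 − 1) × 100% ≈ 229.7%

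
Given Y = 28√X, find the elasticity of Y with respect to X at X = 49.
Elasticity = 1/2

Elasticity = (dY/dX) · (X/Y)

dY/dX = 14/√X
At X = 49: dY/dX = 2, Y = 196

Elasticity = 2 · (49 / 196) = 1/2

Interpretation: for a small percentage change in X, the percentage change in Y is approximately 0.50 times as large.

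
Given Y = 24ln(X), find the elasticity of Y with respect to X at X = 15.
Elasticity = 1/ln(15) ≈ 0.3693

Elasticity = (dY/dX) · (X/Y)

dY/dX = 24/X
At X = 15: dY/dX = 8/5, Y = 24·ln(15)

Elasticity = (8/5) · (15 / (24·ln(15))) = 1/ln(15) ≈ 0.3693

Interpretation: for a small percentage change in X, the percentage change in Y is approximately 0.37 times as large.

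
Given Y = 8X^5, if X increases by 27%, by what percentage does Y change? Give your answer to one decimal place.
230.4%

For Y = 8X^5:
If X → X(1 + 0.27)
Then Y → Y · (1 + 0.27)^5
     ≈ Y · 3.3038

Percentage change = ((1 + 0.27)^5 − 1) × 100% ≈ 230.4%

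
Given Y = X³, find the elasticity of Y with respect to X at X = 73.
Elasticity = 3

Elasticity = (dY/dX) · (X/Y)

dY/dX = 3·X²
At X = 73: dY/dX = 15987, Y = 389017

Elasticity = 15987 · (73 / 389017) = 3

Interpretation: for a small percentage change in X, the percentage change in Y is approximately 3.00 times as large.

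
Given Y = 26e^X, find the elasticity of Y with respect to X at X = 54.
Elasticity = 54

Elasticity = (dY/dX) · (X/Y)

dY/dX = 26·e^X
At X = 54: dY/dX = 26·e^54, Y = 26·e^54

Elasticity = (26·e^54) · (54 / (26·e^54)) = 54

Interpretation: for a small percentage change in X, the percentage change in Y is approximately 54.00 times as large.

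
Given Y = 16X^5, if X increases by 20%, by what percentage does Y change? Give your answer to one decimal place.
148.8%

For Y = 16X^5:
If X → X(1 + 0.2)
Then Y → Y · (1 + 0.2)^5
     ≈ Y · 2.4883

Percentage change = ((1 + 0.2)^5 − 1) × 100% ≈ 148.8%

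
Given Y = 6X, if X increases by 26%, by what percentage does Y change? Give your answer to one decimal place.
26.0%

For Y = 6X:
If X → X(1 + 0.26)
Then Y → Y · (1 + 0.26)^1
     = Y · 1.2600

Percentage change = ((1 + 0.26)^1 − 1) × 100% = 26.0%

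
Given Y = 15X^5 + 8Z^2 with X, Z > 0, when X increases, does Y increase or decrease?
Y increases

Taking the partial derivative:
∂Y/∂X = 75X^4

∂Y/∂X = 75X^4 > 0 (assuming positive values)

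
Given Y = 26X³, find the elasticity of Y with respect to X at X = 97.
Elasticity = 3

Elasticity = (dY/dX) · (X/Y)

dY/dX = 78·X²
At X = 97: dY/dX = 733902, Y = 23729498

Elasticity = 733902 · (97 / 23729498) = 3

Interpretation: for a small percentage change in X, the percentage change in Y is approximately 3.00 times as large.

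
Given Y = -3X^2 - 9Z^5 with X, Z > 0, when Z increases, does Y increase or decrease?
Y decreases

Taking the partial derivative:
∂Y/∂Z = -45Z^4

∂Y/∂Z = -45Z^4 < 0 (assuming positive values)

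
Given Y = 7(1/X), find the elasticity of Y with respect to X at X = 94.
Elasticity = -1

Elasticity = (dY/dX) · (X/Y)

dY/dX = -7/X²
At X = 94: dY/dX = -7/8836, Y = 7/94

Elasticity = (-7/8836) · (94 / (7/94)) = -1

Interpretation: for a small percentage change in X, the percentage change in Y is approximately -1.00 times as large.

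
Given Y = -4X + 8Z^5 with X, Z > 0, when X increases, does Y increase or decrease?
Y decreases

Taking the partial derivative:
∂Y/∂X = -4

∂Y/∂X = -4 < 0 (assuming positive values)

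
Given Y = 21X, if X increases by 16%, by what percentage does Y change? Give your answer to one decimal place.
16.0%

For Y = 21X:
If X → X(1 + 0.16)
Then Y → Y · (1 + 0.16)^1
     = Y · 1.1600

Percentage change = ((1 + 0.16)^1 − 1) × 100% = 16.0%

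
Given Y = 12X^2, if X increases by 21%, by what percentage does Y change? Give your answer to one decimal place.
46.4%

For Y = 12X^2:
If X → X(1 + 0.21)
Then Y → Y · (1 + 0.21)^2
     = Y · 1.4641

Percentage change = ((1 + 0.21)^2 − 1) × 100% ≈ 46.4%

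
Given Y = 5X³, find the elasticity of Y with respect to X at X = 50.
Elasticity = 3

Elasticity = (dY/dX) · (X/Y)

dY/dX = 15·X²
At X = 50: dY/dX = 37500, Y = 625000

Elasticity = 37500 · (50 / 625000) = 3

Interpretation: for a small percentage change in X, the percentage change in Y is approximately 3.00 times as large.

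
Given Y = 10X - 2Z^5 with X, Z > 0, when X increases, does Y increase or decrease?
Y increases

Taking the partial derivative:
∂Y/∂X = 10

∂Y/∂X = 10 > 0 (assuming positive values)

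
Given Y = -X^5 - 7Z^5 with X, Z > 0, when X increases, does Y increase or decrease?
Y decreases

Taking the partial derivative:
∂Y/∂X = -5X^4

∂Y/∂X = -5X^4 < 0 (assuming positive values)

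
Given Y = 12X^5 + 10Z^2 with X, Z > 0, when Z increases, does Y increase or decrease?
Y increases

Taking the partial derivative:
∂Y/∂Z = 20Z

∂Y/∂Z = 20Z > 0 (assuming positive values)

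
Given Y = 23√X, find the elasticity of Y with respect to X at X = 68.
Elasticity = 1/2

Elasticity = (dY/dX) · (X/Y)

dY/dX = 23/(2·√X)
At X = 68: dY/dX = 23·√17/68, Y = 46·√17

Elasticity = (23·√17/68) · (68 / (46·√17)) = 1/2

Interpretation: for a small percentage change in X, the percentage change in Y is approximately 0.50 times as large.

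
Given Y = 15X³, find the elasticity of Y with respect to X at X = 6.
Elasticity = 3

Elasticity = (dY/dX) · (X/Y)

dY/dX = 45·X²
At X = 6: dY/dX = 1620, Y = 3240

Elasticity = 1620 · (6 / 3240) = 3

Interpretation: for a small percentage change in X, the percentage change in Y is approximately 3.00 times as large.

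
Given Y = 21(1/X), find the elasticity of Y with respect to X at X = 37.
Elasticity = -1

Elasticity = (dY/dX) · (X/Y)

dY/dX = -21/X²
At X = 37: dY/dX = -21/1369, Y = 21/37

Elasticity = (-21/1369) · (37 / (21/37)) = -1

Interpretation: for a small percentage change in X, the percentage change in Y is approximately -1.00 times as large.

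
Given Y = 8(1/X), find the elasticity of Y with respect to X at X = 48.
Elasticity = -1

Elasticity = (dY/dX) · (X/Y)

dY/dX = -8/X²
At X = 48: dY/dX = -1/288, Y = 1/6

Elasticity = (-1/288) · (48 / (1/6)) = -1

Interpretation: for a small percentage change in X, the percentage change in Y is approximately -1.00 times as large.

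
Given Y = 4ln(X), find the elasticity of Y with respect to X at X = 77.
Elasticity = 1/ln(77) ≈ 0.2302

Elasticity = (dY/dX) · (X/Y)

dY/dX = 4/X
At X = 77: dY/dX = 4/77, Y = 4·ln(77)

Elasticity = (4/77) · (77 / (4·ln(77))) = 1/ln(77) ≈ 0.2302

Interpretation: for a small percentage change in X, the percentage change in Y is approximately 0.23 times as large.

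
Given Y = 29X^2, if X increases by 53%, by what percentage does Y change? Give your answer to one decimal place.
134.1%

For Y = 29X^2:
If X → X(1 + 0.53)
Then Y → Y · (1 + 0.53)^2
     = Y · 2.3409

Percentage change = ((1 + 0.53)^2 − 1) × 100% ≈ 134.1%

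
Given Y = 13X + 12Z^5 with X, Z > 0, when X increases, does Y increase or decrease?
Y increases

Taking the partial derivative:
∂Y/∂X = 13

∂Y/∂X = 13 > 0 (assuming positive values)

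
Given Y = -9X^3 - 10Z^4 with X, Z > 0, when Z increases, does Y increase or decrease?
Y decreases

Taking the partial derivative:
∂Y/∂Z = -40Z^3

∂Y/∂Z = -40Z^3 < 0 (assuming positive values)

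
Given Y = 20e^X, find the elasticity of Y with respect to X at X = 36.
Elasticity = 36

Elasticity = (dY/dX) · (X/Y)

dY/dX = 20·e^X
At X = 36: dY/dX = 20·e^36, Y = 20·e^36

Elasticity = (20·e^36) · (36 / (20·e^36)) = 36

Interpretation: for a small percentage change in X, the percentage change in Y is approximately 36.00 times as large.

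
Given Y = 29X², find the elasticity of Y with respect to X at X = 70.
Elasticity = 2

Elasticity = (dY/dX) · (X/Y)

dY/dX = 58·X
At X = 70: dY/dX = 4060, Y = 142100

Elasticity = 4060 · (70 / 142100) = 2

Interpretation: for a small percentage change in X, the percentage change in Y is approximately 2.00 times as large.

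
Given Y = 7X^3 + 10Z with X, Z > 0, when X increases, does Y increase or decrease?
Y increases

Taking the partial derivative:
∂Y/∂X = 21X^2

∂Y/∂X = 21X^2 > 0 (assuming positive values)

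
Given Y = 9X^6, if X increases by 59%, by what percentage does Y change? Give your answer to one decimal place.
1515.8%

For Y = 9X^6:
If X → X(1 + 0.59)
Then Y → Y · (1 + 0.59)^6
     ≈ Y · 16.1578

Percentage change = ((1 + 0.59)^6 − 1) × 100% ≈ 1515.8%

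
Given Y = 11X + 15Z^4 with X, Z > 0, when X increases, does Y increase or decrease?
Y increases

Taking the partial derivative:
∂Y/∂X = 11

∂Y/∂X = 11 > 0 (assuming positive values)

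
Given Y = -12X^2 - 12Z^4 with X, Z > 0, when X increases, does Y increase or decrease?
Y decreases

Taking the partial derivative:
∂Y/∂X = -24X

∂Y/∂X = -24X < 0 (assuming positive values)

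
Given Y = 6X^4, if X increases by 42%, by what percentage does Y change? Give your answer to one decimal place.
306.6%

For Y = 6X^4:
If X → X(1 + 0.42)
Then Y → Y · (1 + 0.42)^4
     ≈ Y · 4.0659

Percentage change = ((1 + 0.42)^4 − 1) × 100% ≈ 306.6%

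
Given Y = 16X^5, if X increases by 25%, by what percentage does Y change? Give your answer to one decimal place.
205.2%

For Y = 16X^5:
If X → X(1 + 0.25)
Then Y → Y · (1 + 0.25)^5
     ≈ Y · 3.0518

Percentage change = ((1 + 0.25)^5 − 1) × 100% ≈ 205.2%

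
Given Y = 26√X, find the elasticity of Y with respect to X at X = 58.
Elasticity = 1/2

Elasticity = (dY/dX) · (X/Y)

dY/dX = 13/√X
At X = 58: dY/dX = 13·√58/58, Y = 26·√58

Elasticity = (13·√58/58) · (58 / (26·√58)) = 1/2

Interpretation: for a small percentage change in X, the percentage change in Y is approximately 0.50 times as large.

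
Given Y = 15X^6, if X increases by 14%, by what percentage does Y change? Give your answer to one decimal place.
119.5%

For Y = 15X^6:
If X → X(1 + 0.14)
Then Y → Y · (1 + 0.14)^6
     ≈ Y · 2.1950

Percentage change = ((1 + 0.14)^6 − 1) × 100% ≈ 119.5%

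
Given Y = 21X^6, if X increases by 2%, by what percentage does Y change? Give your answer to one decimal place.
12.6%

For Y = 21X^6:
If X → X(1 + 0.02)
Then Y → Y · (1 + 0.02)^6
     ≈ Y · 1.1262

Percentage change = ((1 + 0.02)^6 − 1) × 100% ≈ 12.6%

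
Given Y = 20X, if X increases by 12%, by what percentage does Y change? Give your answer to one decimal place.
12.0%

For Y = 20X:
If X → X(1 + 0.12)
Then Y → Y · (1 + 0.12)^1
     = Y · 1.1200

Percentage change = ((1 + 0.12)^1 − 1) × 100% = 12.0%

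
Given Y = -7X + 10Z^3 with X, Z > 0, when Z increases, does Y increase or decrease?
Y increases

Taking the partial derivative:
∂Y/∂Z = 30Z^2

∂Y/∂Z = 30Z^2 > 0 (assuming positive values)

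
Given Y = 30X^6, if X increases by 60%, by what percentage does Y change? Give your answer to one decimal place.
1577.7%

For Y = 30X^6:
If X → X(1 + 0.6)
Then Y → Y · (1 + 0.6)^6
     ≈ Y · 16.7772

Percentage change = ((1 + 0.6)^6 − 1) × 100% ≈ 1577.7%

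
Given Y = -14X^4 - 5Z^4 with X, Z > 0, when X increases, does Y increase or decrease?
Y decreases

Taking the partial derivative:
∂Y/∂X = -56X^3

∂Y/∂X = -56X^3 < 0 (assuming positive values)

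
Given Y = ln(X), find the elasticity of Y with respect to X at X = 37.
Elasticity = 1/ln(37) ≈ 0.2769

Elasticity = (dY/dX) · (X/Y)

dY/dX = 1/X
At X = 37: dY/dX = 1/37, Y = ln(37)

Elasticity = (1/37) · (37 / (ln(37))) = 1/ln(37) ≈ 0.2769

Interpretation: for a small percentage change in X, the percentage change in Y is approximately 0.28 times as large.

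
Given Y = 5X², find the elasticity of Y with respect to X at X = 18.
Elasticity = 2

Elasticity = (dY/dX) · (X/Y)

dY/dX = 10·X
At X = 18: dY/dX = 180, Y = 1620

Elasticity = 180 · (18 / 1620) = 2

Interpretation: for a small percentage change in X, the percentage change in Y is approximately 2.00 times as large.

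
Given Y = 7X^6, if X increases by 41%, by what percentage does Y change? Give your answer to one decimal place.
685.8%

For Y = 7X^6:
If X → X(1 + 0.41)
Then Y → Y · (1 + 0.41)^6
     ≈ Y · 7.8580

Percentage change = ((1 + 0.41)^6 − 1) × 100% ≈ 685.8%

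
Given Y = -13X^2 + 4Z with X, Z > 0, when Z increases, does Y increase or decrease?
Y increases

Taking the partial derivative:
∂Y/∂Z = 4

∂Y/∂Z = 4 > 0 (assuming positive values)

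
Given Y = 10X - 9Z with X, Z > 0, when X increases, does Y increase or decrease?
Y increases

Taking the partial derivative:
∂Y/∂X = 10

∂Y/∂X = 10 > 0 (assuming positive values)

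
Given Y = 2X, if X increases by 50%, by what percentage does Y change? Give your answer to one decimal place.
50.0%

For Y = 2X:
If X → X(1 + 0.5)
Then Y → Y · (1 + 0.5)^1
     = Y · 1.5000

Percentage change = ((1 + 0.5)^1 − 1) × 100% = 50.0%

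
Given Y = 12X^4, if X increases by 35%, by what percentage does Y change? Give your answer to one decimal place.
232.2%

For Y = 12X^4:
If X → X(1 + 0.35)
Then Y → Y · (1 + 0.35)^4
     ≈ Y · 3.3215

Percentage change = ((1 + 0.35)^4 − 1) × 100% ≈ 232.2%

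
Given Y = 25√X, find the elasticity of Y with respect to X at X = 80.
Elasticity = 1/2

Elasticity = (dY/dX) · (X/Y)

dY/dX = 25/(2·√X)
At X = 80: dY/dX = 5·√5/8, Y = 100·√5

Elasticity = (5·√5/8) · (80 / (100·√5)) = 1/2

Interpretation: for a small percentage change in X, the percentage change in Y is approximately 0.50 times as large.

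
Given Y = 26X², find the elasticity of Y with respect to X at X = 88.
Elasticity = 2

Elasticity = (dY/dX) · (X/Y)

dY/dX = 52·X
At X = 88: dY/dX = 4576, Y = 201344

Elasticity = 4576 · (88 / 201344) = 2

Interpretation: for a small percentage change in X, the percentage change in Y is approximately 2.00 times as large.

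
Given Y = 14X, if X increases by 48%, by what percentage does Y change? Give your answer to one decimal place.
48.0%

For Y = 14X:
If X → X(1 + 0.48)
Then Y → Y · (1 + 0.48)^1
     = Y · 1.4800

Percentage change = ((1 + 0.48)^1 − 1) × 100% = 48.0%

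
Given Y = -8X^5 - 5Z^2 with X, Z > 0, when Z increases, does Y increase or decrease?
Y decreases

Taking the partial derivative:
∂Y/∂Z = -10Z

∂Y/∂Z = -10Z < 0 (assuming positive values)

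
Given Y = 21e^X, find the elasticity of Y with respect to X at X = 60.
Elasticity = 60

Elasticity = (dY/dX) · (X/Y)

dY/dX = 21·e^X
At X = 60: dY/dX = 21·e^60, Y = 21·e^60

Elasticity = (21·e^60) · (60 / (21·e^60)) = 60

Interpretation: for a small percentage change in X, the percentage change in Y is approximately 60.00 times as large.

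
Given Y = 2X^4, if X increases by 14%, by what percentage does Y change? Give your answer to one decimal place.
68.9%

For Y = 2X^4:
If X → X(1 + 0.14)
Then Y → Y · (1 + 0.14)^4
     ≈ Y · 1.6890

Percentage change = ((1 + 0.14)^4 − 1) × 100% ≈ 68.9%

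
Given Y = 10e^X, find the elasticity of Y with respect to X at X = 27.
Elasticity = 27

Elasticity = (dY/dX) · (X/Y)

dY/dX = 10·e^X
At X = 27: dY/dX = 10·e^27, Y = 10·e^27

Elasticity = (10·e^27) · (27 / (10·e^27)) = 27

Interpretation: for a small percentage change in X, the percentage change in Y is approximately 27.00 times as large.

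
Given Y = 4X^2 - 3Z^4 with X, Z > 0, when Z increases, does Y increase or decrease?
Y decreases

Taking the partial derivative:
∂Y/∂Z = -12Z^3

∂Y/∂Z = -12Z^3 < 0 (assuming positive values)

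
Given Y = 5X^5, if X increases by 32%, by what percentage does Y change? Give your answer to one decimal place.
300.7%

For Y = 5X^5:
If X → X(1 + 0.32)
Then Y → Y · (1 + 0.32)^5
     ≈ Y · 4.0075

Percentage change = ((1 + 0.32)^5 − 1) × 100% ≈ 300.7%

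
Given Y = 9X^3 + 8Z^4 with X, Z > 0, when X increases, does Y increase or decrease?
Y increases

Taking the partial derivative:
∂Y/∂X = 27X^2

∂Y/∂X = 27X^2 > 0 (assuming positive values)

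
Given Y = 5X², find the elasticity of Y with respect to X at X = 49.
Elasticity = 2

Elasticity = (dY/dX) · (X/Y)

dY/dX = 10·X
At X = 49: dY/dX = 490, Y = 12005

Elasticity = 490 · (49 / 12005) = 2

Interpretation: for a small percentage change in X, the percentage change in Y is approximately 2.00 times as large.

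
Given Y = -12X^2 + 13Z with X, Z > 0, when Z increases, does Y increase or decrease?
Y increases

Taking the partial derivative:
∂Y/∂Z = 13

∂Y/∂Z = 13 > 0 (assuming positive values)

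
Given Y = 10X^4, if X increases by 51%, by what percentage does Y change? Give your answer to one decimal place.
419.9%

For Y = 10X^4:
If X → X(1 + 0.51)
Then Y → Y · (1 + 0.51)^4
     ≈ Y · 5.1989

Percentage change = ((1 + 0.51)^4 − 1) × 100% ≈ 419.9%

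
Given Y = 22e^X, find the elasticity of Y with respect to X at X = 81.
Elasticity = 81

Elasticity = (dY/dX) · (X/Y)

dY/dX = 22·e^X
At X = 81: dY/dX = 22·e^81, Y = 22·e^81

Elasticity = (22·e^81) · (81 / (22·e^81)) = 81

Interpretation: for a small percentage change in X, the percentage change in Y is approximately 81.00 times as large.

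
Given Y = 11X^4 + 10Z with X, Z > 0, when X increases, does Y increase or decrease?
Y increases

Taking the partial derivative:
∂Y/∂X = 44X^3

∂Y/∂X = 44X^3 > 0 (assuming positive values)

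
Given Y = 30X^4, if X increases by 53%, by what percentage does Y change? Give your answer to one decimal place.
448.0%

For Y = 30X^4:
If X → X(1 + 0.53)
Then Y → Y · (1 + 0.53)^4
     ≈ Y · 5.4798

Percentage change = ((1 + 0.53)^4 − 1) × 100% ≈ 448.0%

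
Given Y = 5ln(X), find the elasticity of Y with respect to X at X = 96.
Elasticity = 1/ln(96) ≈ 0.2191

Elasticity = (dY/dX) · (X/Y)

dY/dX = 5/X
At X = 96: dY/dX = 5/96, Y = 5·ln(96)

Elasticity = (5/96) · (96 / (5·ln(96))) = 1/ln(96) ≈ 0.2191

Interpretation: for a small percentage change in X, the percentage change in Y is approximately 0.22 times as large.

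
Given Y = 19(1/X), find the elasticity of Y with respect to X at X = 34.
Elasticity = -1

Elasticity = (dY/dX) · (X/Y)

dY/dX = -19/X²
At X = 34: dY/dX = -19/1156, Y = 19/34

Elasticity = (-19/1156) · (34 / (19/34)) = -1

Interpretation: for a small percentage change in X, the percentage change in Y is approximately -1.00 times as large.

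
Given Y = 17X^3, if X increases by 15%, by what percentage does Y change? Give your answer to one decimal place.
52.1%

For Y = 17X^3:
If X → X(1 + 0.15)
Then Y → Y · (1 + 0.15)^3
     ≈ Y · 1.5209

Percentage change = ((1 + 0.15)^3 − 1) × 100% ≈ 52.1%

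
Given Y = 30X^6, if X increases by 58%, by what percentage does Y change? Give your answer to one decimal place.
1455.8%

For Y = 30X^6:
If X → X(1 + 0.58)
Then Y → Y · (1 + 0.58)^6
     ≈ Y · 15.5576

Percentage change = ((1 + 0.58)^6 − 1) × 100% ≈ 1455.8%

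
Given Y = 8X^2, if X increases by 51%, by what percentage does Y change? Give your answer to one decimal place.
128.0%

For Y = 8X^2:
If X → X(1 + 0.51)
Then Y → Y · (1 + 0.51)^2
     = Y · 2.2801

Percentage change = ((1 + 0.51)^2 − 1) × 100% ≈ 128.0%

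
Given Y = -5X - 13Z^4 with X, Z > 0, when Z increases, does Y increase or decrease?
Y decreases

Taking the partial derivative:
∂Y/∂Z = -52Z^3

∂Y/∂Z = -52Z^3 < 0 (assuming positive values)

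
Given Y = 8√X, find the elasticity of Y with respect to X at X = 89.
Elasticity = 1/2

Elasticity = (dY/dX) · (X/Y)

dY/dX = 4/√X
At X = 89: dY/dX = 4·√89/89, Y = 8·√89

Elasticity = (4·√89/89) · (89 / (8·√89)) = 1/2

Interpretation: for a small percentage change in X, the percentage change in Y is approximately 0.50 times as large.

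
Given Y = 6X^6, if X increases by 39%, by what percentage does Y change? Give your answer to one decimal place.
621.3%

For Y = 6X^6:
If X → X(1 + 0.39)
Then Y → Y · (1 + 0.39)^6
     ≈ Y · 7.2125

Percentage change = ((1 + 0.39)^6 − 1) × 100% ≈ 621.3%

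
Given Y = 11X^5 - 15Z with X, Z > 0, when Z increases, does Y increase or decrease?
Y decreases

Taking the partial derivative:
∂Y/∂Z = -15

∂Y/∂Z = -15 < 0 (assuming positive values)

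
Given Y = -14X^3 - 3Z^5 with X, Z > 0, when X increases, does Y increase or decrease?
Y decreases

Taking the partial derivative:
∂Y/∂X = -42X^2

∂Y/∂X = -42X^2 < 0 (assuming positive values)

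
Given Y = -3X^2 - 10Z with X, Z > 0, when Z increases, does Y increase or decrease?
Y decreases

Taking the partial derivative:
∂Y/∂Z = -10

∂Y/∂Z = -10 < 0 (assuming positive values)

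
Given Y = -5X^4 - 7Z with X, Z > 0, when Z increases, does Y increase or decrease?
Y decreases

Taking the partial derivative:
∂Y/∂Z = -7

∂Y/∂Z = -7 < 0 (assuming positive values)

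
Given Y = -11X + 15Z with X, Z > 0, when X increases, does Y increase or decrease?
Y decreases

Taking the partial derivative:
∂Y/∂X = -11

∂Y/∂X = -11 < 0 (assuming positive values)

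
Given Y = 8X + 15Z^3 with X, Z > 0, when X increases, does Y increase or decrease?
Y increases

Taking the partial derivative:
∂Y/∂X = 8

∂Y/∂X = 8 > 0 (assuming positive values)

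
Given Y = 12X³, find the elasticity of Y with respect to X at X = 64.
Elasticity = 3

Elasticity = (dY/dX) · (X/Y)

dY/dX = 36·X²
At X = 64: dY/dX = 147456, Y = 3145728

Elasticity = 147456 · (64 / 3145728) = 3

Interpretation: for a small percentage change in X, the percentage change in Y is approximately 3.00 times as large.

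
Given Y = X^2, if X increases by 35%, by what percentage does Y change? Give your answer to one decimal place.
82.3%

For Y = X^2:
If X → X(1 + 0.35)
Then Y → Y · (1 + 0.35)^2
     = Y · 1.8225

Percentage change = ((1 + 0.35)^2 − 1) × 100% ≈ 82.3%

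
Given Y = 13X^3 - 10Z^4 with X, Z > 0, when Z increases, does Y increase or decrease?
Y decreases

Taking the partial derivative:
∂Y/∂Z = -40Z^3

∂Y/∂Z = -40Z^3 < 0 (assuming positive values)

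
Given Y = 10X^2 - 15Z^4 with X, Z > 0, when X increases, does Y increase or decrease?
Y increases

Taking the partial derivative:
∂Y/∂X = 20X

∂Y/∂X = 20X > 0 (assuming positive values)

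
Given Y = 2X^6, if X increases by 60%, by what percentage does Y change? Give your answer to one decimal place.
1577.7%

For Y = 2X^6:
If X → X(1 + 0.6)
Then Y → Y · (1 + 0.6)^6
     ≈ Y · 16.7772

Percentage change = ((1 + 0.6)^6 − 1) × 100% ≈ 1577.7%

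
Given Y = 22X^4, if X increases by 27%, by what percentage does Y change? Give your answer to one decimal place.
160.1%

For Y = 22X^4:
If X → X(1 + 0.27)
Then Y → Y · (1 + 0.27)^4
     ≈ Y · 2.6014

Percentage change = ((1 + 0.27)^4 − 1) × 100% ≈ 160.1%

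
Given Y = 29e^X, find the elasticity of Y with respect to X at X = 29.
Elasticity = 29

Elasticity = (dY/dX) · (X/Y)

dY/dX = 29·e^X
At X = 29: dY/dX = 29·e^29, Y = 29·e^29

Elasticity = (29·e^29) · (29 / (29·e^29)) = 29

Interpretation: for a small percentage change in X, the percentage change in Y is approximately 29.00 times as large.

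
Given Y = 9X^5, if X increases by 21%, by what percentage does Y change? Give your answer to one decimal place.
159.4%

For Y = 9X^5:
If X → X(1 + 0.21)
Then Y → Y · (1 + 0.21)^5
     ≈ Y · 2.5937

Percentage change = ((1 + 0.21)^5 − 1) × 100% ≈ 159.4%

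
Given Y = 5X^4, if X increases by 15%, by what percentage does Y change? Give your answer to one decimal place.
74.9%

For Y = 5X^4:
If X → X(1 + 0.15)
Then Y → Y · (1 + 0.15)^4
     ≈ Y · 1.7490

Percentage change = ((1 + 0.15)^4 − 1) × 100% ≈ 74.9%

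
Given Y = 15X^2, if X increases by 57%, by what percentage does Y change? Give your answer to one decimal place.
146.5%

For Y = 15X^2:
If X → X(1 + 0.57)
Then Y → Y · (1 + 0.57)^2
     = Y · 2.4649

Percentage change = ((1 + 0.57)^2 − 1) × 100% ≈ 146.5%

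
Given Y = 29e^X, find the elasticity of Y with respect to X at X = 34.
Elasticity = 34

Elasticity = (dY/dX) · (X/Y)

dY/dX = 29·e^X
At X = 34: dY/dX = 29·e^34, Y = 29·e^34

Elasticity = (29·e^34) · (34 / (29·e^34)) = 34

Interpretation: for a small percentage change in X, the percentage change in Y is approximately 34.00 times as large.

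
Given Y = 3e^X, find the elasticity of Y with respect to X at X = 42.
Elasticity = 42

Elasticity = (dY/dX) · (X/Y)

dY/dX = 3·e^X
At X = 42: dY/dX = 3·e^42, Y = 3·e^42

Elasticity = (3·e^42) · (42 / (3·e^42)) = 42

Interpretation: for a small percentage change in X, the percentage change in Y is approximately 42.00 times as large.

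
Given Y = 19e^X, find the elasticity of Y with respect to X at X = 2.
Elasticity = 2

Elasticity = (dY/dX) · (X/Y)

dY/dX = 19·e^X
At X = 2: dY/dX = 19·e^2, Y = 19·e^2

Elasticity = (19·e^2) · (2 / (19·e^2)) = 2

Interpretation: for a small percentage change in X, the percentage change in Y is approximately 2.00 times as large.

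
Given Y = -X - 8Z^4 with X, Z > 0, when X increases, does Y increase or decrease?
Y decreases

Taking the partial derivative:
∂Y/∂X = -1

∂Y/∂X = -1 < 0 (assuming positive values)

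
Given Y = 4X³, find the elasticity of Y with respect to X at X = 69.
Elasticity = 3

Elasticity = (dY/dX) · (X/Y)

dY/dX = 12·X²
At X = 69: dY/dX = 57132, Y = 1314036

Elasticity = 57132 · (69 / 1314036) = 3

Interpretation: for a small percentage change in X, the percentage change in Y is approximately 3.00 times as large.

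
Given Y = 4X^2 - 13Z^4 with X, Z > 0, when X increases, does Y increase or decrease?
Y increases

Taking the partial derivative:
∂Y/∂X = 8X

∂Y/∂X = 8X > 0 (assuming positive values)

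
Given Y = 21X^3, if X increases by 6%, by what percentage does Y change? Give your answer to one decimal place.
19.1%

For Y = 21X^3:
If X → X(1 + 0.06)
Then Y → Y · (1 + 0.06)^3
     ≈ Y · 1.1910

Percentage change = ((1 + 0.06)^3 − 1) × 100% ≈ 19.1%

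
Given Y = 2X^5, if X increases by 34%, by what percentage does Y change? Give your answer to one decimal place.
332.0%

For Y = 2X^5:
If X → X(1 + 0.34)
Then Y → Y · (1 + 0.34)^5
     ≈ Y · 4.3204

Percentage change = ((1 + 0.34)^5 − 1) × 100% ≈ 332.0%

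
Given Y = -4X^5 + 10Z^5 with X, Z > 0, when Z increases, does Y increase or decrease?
Y increases

Taking the partial derivative:
∂Y/∂Z = 50Z^4

∂Y/∂Z = 50Z^4 > 0 (assuming positive values)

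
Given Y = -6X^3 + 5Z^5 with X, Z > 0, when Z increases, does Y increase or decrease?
Y increases

Taking the partial derivative:
∂Y/∂Z = 25Z^4

∂Y/∂Z = 25Z^4 > 0 (assuming positive values)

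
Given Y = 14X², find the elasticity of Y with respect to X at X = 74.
Elasticity = 2

Elasticity = (dY/dX) · (X/Y)

dY/dX = 28·X
At X = 74: dY/dX = 2072, Y = 76664

Elasticity = 2072 · (74 / 76664) = 2

Interpretation: for a small percentage change in X, the percentage change in Y is approximately 2.00 times as large.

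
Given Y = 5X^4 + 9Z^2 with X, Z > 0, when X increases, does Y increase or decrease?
Y increases

Taking the partial derivative:
∂Y/∂X = 20X^3

∂Y/∂X = 20X^3 > 0 (assuming positive values)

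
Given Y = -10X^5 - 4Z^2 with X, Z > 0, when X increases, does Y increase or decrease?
Y decreases

Taking the partial derivative:
∂Y/∂X = -50X^4

∂Y/∂X = -50X^4 < 0 (assuming positive values)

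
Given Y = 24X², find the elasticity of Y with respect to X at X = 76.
Elasticity = 2

Elasticity = (dY/dX) · (X/Y)

dY/dX = 48·X
At X = 76: dY/dX = 3648, Y = 138624

Elasticity = 3648 · (76 / 138624) = 2

Interpretation: for a small percentage change in X, the percentage change in Y is approximately 2.00 times as large.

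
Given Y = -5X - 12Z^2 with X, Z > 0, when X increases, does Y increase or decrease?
Y decreases

Taking the partial derivative:
∂Y/∂X = -5

∂Y/∂X = -5 < 0 (assuming positive values)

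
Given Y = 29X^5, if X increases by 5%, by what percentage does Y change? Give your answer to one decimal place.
27.6%

For Y = 29X^5:
If X → X(1 + 0.05)
Then Y → Y · (1 + 0.05)^5
     ≈ Y · 1.2763

Percentage change = ((1 + 0.05)^5 − 1) × 100% ≈ 27.6%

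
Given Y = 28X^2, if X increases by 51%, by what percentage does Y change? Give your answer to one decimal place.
128.0%

For Y = 28X^2:
If X → X(1 + 0.51)
Then Y → Y · (1 + 0.51)^2
     = Y · 2.2801

Percentage change = ((1 + 0.51)^2 − 1) × 100% ≈ 128.0%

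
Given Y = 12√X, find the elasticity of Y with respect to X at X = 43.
Elasticity = 1/2

Elasticity = (dY/dX) · (X/Y)

dY/dX = 6/√X
At X = 43: dY/dX = 6·√43/43, Y = 12·√43

Elasticity = (6·√43/43) · (43 / (12·√43)) = 1/2

Interpretation: for a small percentage change in X, the percentage change in Y is approximately 0.50 times as large.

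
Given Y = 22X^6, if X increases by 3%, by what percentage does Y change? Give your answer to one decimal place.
19.4%

For Y = 22X^6:
If X → X(1 + 0.03)
Then Y → Y · (1 + 0.03)^6
     ≈ Y · 1.1941

Percentage change = ((1 + 0.03)^6 − 1) × 100% ≈ 19.4%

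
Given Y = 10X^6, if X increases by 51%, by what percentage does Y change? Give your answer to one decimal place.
1085.4%

For Y = 10X^6:
If X → X(1 + 0.51)
Then Y → Y · (1 + 0.51)^6
     ≈ Y · 11.8539

Percentage change = ((1 + 0.51)^6 − 1) × 100% ≈ 1085.4%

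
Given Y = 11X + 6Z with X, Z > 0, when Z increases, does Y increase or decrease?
Y increases

Taking the partial derivative:
∂Y/∂Z = 6

∂Y/∂Z = 6 > 0 (assuming positive values)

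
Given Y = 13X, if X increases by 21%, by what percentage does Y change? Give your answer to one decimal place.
21.0%

For Y = 13X:
If X → X(1 + 0.21)
Then Y → Y · (1 + 0.21)^1
     = Y · 1.2100

Percentage change = ((1 + 0.21)^1 − 1) × 100% = 21.0%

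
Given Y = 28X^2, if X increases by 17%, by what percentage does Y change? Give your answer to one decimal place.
36.9%

For Y = 28X^2:
If X → X(1 + 0.17)
Then Y → Y · (1 + 0.17)^2
     = Y · 1.3689

Percentage change = ((1 + 0.17)^2 − 1) × 100% ≈ 36.9%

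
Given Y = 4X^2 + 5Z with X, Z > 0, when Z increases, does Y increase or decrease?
Y increases

Taking the partial derivative:
∂Y/∂Z = 5

∂Y/∂Z = 5 > 0 (assuming positive values)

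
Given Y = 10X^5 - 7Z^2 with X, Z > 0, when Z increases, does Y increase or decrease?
Y decreases

Taking the partial derivative:
∂Y/∂Z = -14Z

∂Y/∂Z = -14Z < 0 (assuming positive values)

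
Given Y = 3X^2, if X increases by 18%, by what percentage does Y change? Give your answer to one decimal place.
39.2%

For Y = 3X^2:
If X → X(1 + 0.18)
Then Y → Y · (1 + 0.18)^2
     = Y · 1.3924

Percentage change = ((1 + 0.18)^2 − 1) × 100% ≈ 39.2%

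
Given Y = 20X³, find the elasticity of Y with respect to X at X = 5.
Elasticity = 3

Elasticity = (dY/dX) · (X/Y)

dY/dX = 60·X²
At X = 5: dY/dX = 1500, Y = 2500

Elasticity = 1500 · (5 / 2500) = 3

Interpretation: for a small percentage change in X, the percentage change in Y is approximately 3.00 times as large.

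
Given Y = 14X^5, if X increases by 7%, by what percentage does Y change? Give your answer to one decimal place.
40.3%

For Y = 14X^5:
If X → X(1 + 0.07)
Then Y → Y · (1 + 0.07)^5
     ≈ Y · 1.4026

Percentage change = ((1 + 0.07)^5 − 1) × 100% ≈ 40.3%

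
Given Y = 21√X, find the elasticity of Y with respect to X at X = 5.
Elasticity = 1/2

Elasticity = (dY/dX) · (X/Y)

dY/dX = 21/(2·√X)
At X = 5: dY/dX = 21·√5/10, Y = 21·√5

Elasticity = (21·√5/10) · (5 / (21·√5)) = 1/2

Interpretation: for a small percentage change in X, the percentage change in Y is approximately 0.50 times as large.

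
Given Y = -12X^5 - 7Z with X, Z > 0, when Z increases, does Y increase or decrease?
Y decreases

Taking the partial derivative:
∂Y/∂Z = -7

∂Y/∂Z = -7 < 0 (assuming positive values)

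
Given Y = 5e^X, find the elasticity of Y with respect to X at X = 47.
Elasticity = 47

Elasticity = (dY/dX) · (X/Y)

dY/dX = 5·e^X
At X = 47: dY/dX = 5·e^47, Y = 5·e^47

Elasticity = (5·e^47) · (47 / (5·e^47)) = 47

Interpretation: for a small percentage change in X, the percentage change in Y is approximately 47.00 times as large.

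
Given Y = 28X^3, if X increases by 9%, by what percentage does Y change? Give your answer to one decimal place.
29.5%

For Y = 28X^3:
If X → X(1 + 0.09)
Then Y → Y · (1 + 0.09)^3
     ≈ Y · 1.2950

Percentage change = ((1 + 0.09)^3 − 1) × 100% ≈ 29.5%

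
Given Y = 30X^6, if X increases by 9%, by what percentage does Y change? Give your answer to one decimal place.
67.7%

For Y = 30X^6:
If X → X(1 + 0.09)
Then Y → Y · (1 + 0.09)^6
     ≈ Y · 1.6771

Percentage change = ((1 + 0.09)^6 − 1) × 100% ≈ 67.7%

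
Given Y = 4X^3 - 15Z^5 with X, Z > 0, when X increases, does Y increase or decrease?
Y increases

Taking the partial derivative:
∂Y/∂X = 12X^2

∂Y/∂X = 12X^2 > 0 (assuming positive values)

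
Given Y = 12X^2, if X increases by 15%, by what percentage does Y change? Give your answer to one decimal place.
32.3%

For Y = 12X^2:
If X → X(1 + 0.15)
Then Y → Y · (1 + 0.15)^2
     = Y · 1.3225

Percentage change = ((1 + 0.15)^2 − 1) × 100% ≈ 32.3%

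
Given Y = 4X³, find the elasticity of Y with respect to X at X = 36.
Elasticity = 3

Elasticity = (dY/dX) · (X/Y)

dY/dX = 12·X²
At X = 36: dY/dX = 15552, Y = 186624

Elasticity = 15552 · (36 / 186624) = 3

Interpretation: for a small percentage change in X, the percentage change in Y is approximately 3.00 times as large.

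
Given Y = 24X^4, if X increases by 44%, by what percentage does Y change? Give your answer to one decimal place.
330.0%

For Y = 24X^4:
If X → X(1 + 0.44)
Then Y → Y · (1 + 0.44)^4
     ≈ Y · 4.2998

Percentage change = ((1 + 0.44)^4 − 1) × 100% ≈ 330.0%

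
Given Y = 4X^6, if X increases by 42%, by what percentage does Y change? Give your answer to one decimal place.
719.8%

For Y = 4X^6:
If X → X(1 + 0.42)
Then Y → Y · (1 + 0.42)^6
     ≈ Y · 8.1984

Percentage change = ((1 + 0.42)^6 − 1) × 100% ≈ 719.8%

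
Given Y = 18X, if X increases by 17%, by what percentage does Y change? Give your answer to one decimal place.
17.0%

For Y = 18X:
If X → X(1 + 0.17)
Then Y → Y · (1 + 0.17)^1
     = Y · 1.1700

Percentage change = ((1 + 0.17)^1 − 1) × 100% = 17.0%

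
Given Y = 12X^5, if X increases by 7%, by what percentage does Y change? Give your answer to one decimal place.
40.3%

For Y = 12X^5:
If X → X(1 + 0.07)
Then Y → Y · (1 + 0.07)^5
     ≈ Y · 1.4026

Percentage change = ((1 + 0.07)^5 − 1) × 100% ≈ 40.3%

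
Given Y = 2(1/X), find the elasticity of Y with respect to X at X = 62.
Elasticity = -1

Elasticity = (dY/dX) · (X/Y)

dY/dX = -2/X²
At X = 62: dY/dX = -1/1922, Y = 1/31

Elasticity = (-1/1922) · (62 / (1/31)) = -1

Interpretation: for a small percentage change in X, the percentage change in Y is approximately -1.00 times as large.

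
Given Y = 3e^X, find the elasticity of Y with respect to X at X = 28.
Elasticity = 28

Elasticity = (dY/dX) · (X/Y)

dY/dX = 3·e^X
At X = 28: dY/dX = 3·e^28, Y = 3·e^28

Elasticity = (3·e^28) · (28 / (3·e^28)) = 28

Interpretation: for a small percentage change in X, the percentage change in Y is approximately 28.00 times as large.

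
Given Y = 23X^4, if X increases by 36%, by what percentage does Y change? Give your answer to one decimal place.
242.1%

For Y = 23X^4:
If X → X(1 + 0.36)
Then Y → Y · (1 + 0.36)^4
     ≈ Y · 3.4210

Percentage change = ((1 + 0.36)^4 − 1) × 100% ≈ 242.1%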